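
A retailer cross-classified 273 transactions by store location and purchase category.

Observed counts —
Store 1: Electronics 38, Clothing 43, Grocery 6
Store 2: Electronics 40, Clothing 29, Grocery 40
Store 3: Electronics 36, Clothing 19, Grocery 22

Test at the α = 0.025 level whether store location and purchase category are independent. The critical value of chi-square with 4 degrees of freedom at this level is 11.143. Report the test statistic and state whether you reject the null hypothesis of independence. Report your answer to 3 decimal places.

29.004; reject H₀

Row totals: 87, 109, 77. Column totals: 114, 91, 68. Grand total N = 273.
Expected counts (row total × column total / N):
  Store 1, Electronics: 87×114/273 = 36.3297
  Store 1, Clothing: 87×91/273 = 29.0000
  Store 1, Grocery: 87×68/273 = 21.6703
  Store 2, Electronics: 109×114/273 = 45.5165
  Store 2, Clothing: 109×91/273 = 36.3333
  Store 2, Grocery: 109×68/273 = 27.1502
  Store 3, Electronics: 77×114/273 = 32.1538
  Store 3, Clothing: 77×91/273 = 25.6667
  Store 3, Grocery: 77×68/273 = 19.1795
Contributions (O − E)²/E:
  (38 − 36.3297)²/36.3297 = 0.0768
  (43 − 29.0000)²/29.0000 = 6.7586
  (6 − 21.6703)²/21.6703 = 11.3316
  (40 − 45.5165)²/45.5165 = 0.6686
  (29 − 36.3333)²/36.3333 = 1.4801
  (40 − 27.1502)²/27.1502 = 6.0816
  (36 − 32.1538)²/32.1538 = 0.4601
  (19 − 25.6667)²/25.6667 = 1.7316
  (22 − 19.1795)²/19.1795 = 0.4148
χ² = 0.0768 + 6.7586 + 11.3316 + 0.6686 + 1.4801 + 6.0816 + 0.4601 + 1.7316 + 0.4148 = 29.004
df = (3−1)(3−1) = 4. Since 29.004 > 11.143, reject the null hypothesis of independence at α = 0.025.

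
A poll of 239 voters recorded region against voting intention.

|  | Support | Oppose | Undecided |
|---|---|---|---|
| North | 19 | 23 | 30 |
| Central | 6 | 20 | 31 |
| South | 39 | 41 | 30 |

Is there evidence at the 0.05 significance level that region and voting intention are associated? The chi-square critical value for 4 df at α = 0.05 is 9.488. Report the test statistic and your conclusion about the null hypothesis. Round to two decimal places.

16.67; reject H₀

Row totals: 72, 57, 110. Column totals: 64, 84, 91. Grand total N = 239.
Expected counts (row total × column total / N):
  North, Support: 72×64/239 = 19.280
  North, Oppose: 72×84/239 = 25.305
  North, Undecided: 72×91/239 = 27.414
  Central, Support: 57×64/239 = 15.264
  Central, Oppose: 57×84/239 = 20.033
  Central, Undecided: 57×91/239 = 21.703
  South, Support: 110×64/239 = 29.456
  South, Oppose: 110×84/239 = 38.661
  South, Undecided: 110×91/239 = 41.883
Contributions (O − E)²/E:
  (19 − 19.280)²/19.280 = 0.0041
  (23 − 25.305)²/25.305 = 0.2100
  (30 − 27.414)²/27.414 = 0.2439
  (6 − 15.264)²/15.264 = 5.6225
  (20 − 20.033)²/20.033 = 0.0001
  (31 − 21.703)²/21.703 = 3.9826
  (39 − 29.456)²/29.456 = 3.0923
  (41 − 38.661)²/38.661 = 0.1415
  (30 − 41.883)²/41.883 = 3.3714
χ² = 0.0041 + 0.2100 + 0.2439 + 5.6225 + 0.0001 + 3.9826 + 3.0923 + 0.1415 + 3.3714 = 16.67
df = (3−1)(3−1) = 4. Since 16.67 > 9.488, reject the null hypothesis of independence at α = 0.05.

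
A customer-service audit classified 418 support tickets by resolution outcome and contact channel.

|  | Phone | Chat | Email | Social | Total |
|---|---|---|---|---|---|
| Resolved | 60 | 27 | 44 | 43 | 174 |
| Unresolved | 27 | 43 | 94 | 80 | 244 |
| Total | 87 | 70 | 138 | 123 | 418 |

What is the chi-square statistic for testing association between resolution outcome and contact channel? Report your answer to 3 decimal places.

34.670

Grand total N = 418.
Expected counts (row total × column total / N):
  Resolved, Phone: 174×87/418 = 36.2153
  Resolved, Chat: 174×70/418 = 29.1388
  Resolved, Email: 174×138/418 = 57.4450
  Resolved, Social: 174×123/418 = 51.2010
  Unresolved, Phone: 244×87/418 = 50.7847
  Unresolved, Chat: 244×70/418 = 40.8612
  Unresolved, Email: 244×138/418 = 80.5550
  Unresolved, Social: 244×123/418 = 71.7990
Contributions (O − E)²/E:
  (60 − 36.2153)²/36.2153 = 15.6208
  (27 − 29.1388)²/29.1388 = 0.1570
  (44 − 57.4450)²/57.4450 = 3.1468
  (43 − 51.2010)²/51.2010 = 1.3136
  (27 − 50.7847)²/50.7847 = 11.1394
  (43 − 40.8612)²/40.8612 = 0.1120
  (94 − 80.5550)²/80.5550 = 2.2440
  (80 − 71.7990)²/71.7990 = 0.9367
χ² = 15.6208 + 0.1570 + 3.1468 + 1.3136 + 11.1394 + 0.1120 + 2.2440 + 0.9367 = 34.670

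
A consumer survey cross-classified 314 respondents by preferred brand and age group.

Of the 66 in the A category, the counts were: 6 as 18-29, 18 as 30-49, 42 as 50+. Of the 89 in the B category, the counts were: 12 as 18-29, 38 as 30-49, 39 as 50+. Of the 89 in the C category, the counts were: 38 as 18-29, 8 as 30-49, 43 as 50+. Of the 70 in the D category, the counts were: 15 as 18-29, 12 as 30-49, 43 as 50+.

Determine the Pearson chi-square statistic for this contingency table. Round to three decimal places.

Row totals: 66, 89, 89, 70. Column totals: 71, 76, 167. Grand total N = 314.
Expected counts (row total × column total / N):
  A, 18-29: 66×71/314 = 14.9236
  A, 30-49: 66×76/314 = 15.9745
  A, 50+: 66×167/314 = 35.1019
  B, 18-29: 89×71/314 = 20.1242
  B, 30-49: 89×76/314 = 21.5414
  B, 50+: 89×167/314 = 47.3344
  C, 18-29: 89×71/314 = 20.1242
  C, 30-49: 89×76/314 = 21.5414
  C, 50+: 89×167/314 = 47.3344
  D, 18-29: 70×71/314 = 15.8280
  D, 30-49: 70×76/314 = 16.9427
  D, 50+: 70×167/314 = 37.2293
Contributions (O − E)²/E:
  (6 − 14.9236)²/14.9236 = 5.3359
  (18 − 15.9745)²/15.9745 = 0.2568
  (42 − 35.1019)²/35.1019 = 1.3556
  (12 − 20.1242)²/20.1242 = 3.2798
  (38 − 21.5414)²/21.5414 = 12.5751
  (39 − 47.3344)²/47.3344 = 1.4675
  (38 − 20.1242)²/20.1242 = 15.8786
  (8 − 21.5414)²/21.5414 = 8.5124
  (43 − 47.3344)²/47.3344 = 0.3969
  (15 − 15.8280)²/15.8280 = 0.0433
  (12 − 16.9427)²/16.9427 = 1.4419
  (43 − 37.2293)²/37.2293 = 0.8945
χ² = 5.3359 + 0.2568 + 1.3556 + 3.2798 + 12.5751 + 1.4675 + 15.8786 + 8.5124 + 0.3969 + 0.0433 + 1.4419 + 0.8945 = 51.438

51.438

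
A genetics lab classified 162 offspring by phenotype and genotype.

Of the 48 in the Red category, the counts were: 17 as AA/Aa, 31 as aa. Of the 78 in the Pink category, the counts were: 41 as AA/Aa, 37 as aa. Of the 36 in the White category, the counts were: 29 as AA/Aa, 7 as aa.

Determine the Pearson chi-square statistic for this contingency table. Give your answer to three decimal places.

16.937

Row totals: 48, 78, 36. Column totals: 87, 75. Grand total N = 162.
Expected counts (row total × column total / N):
  Red, AA/Aa: 48×87/162 = 25.7778
  Red, aa: 48×75/162 = 22.2222
  Pink, AA/Aa: 78×87/162 = 41.8889
  Pink, aa: 78×75/162 = 36.1111
  White, AA/Aa: 36×87/162 = 19.3333
  White, aa: 36×75/162 = 16.6667
Contributions (O − E)²/E:
  (17 − 25.7778)²/25.7778 = 2.9890
  (31 − 22.2222)²/22.2222 = 3.4672
  (41 − 41.8889)²/41.8889 = 0.0189
  (37 − 36.1111)²/36.1111 = 0.0219
  (29 − 19.3333)²/19.3333 = 4.8334
  (7 − 16.6667)²/16.6667 = 5.6067
χ² = 2.9890 + 3.4672 + 0.0189 + 0.0219 + 4.8334 + 5.6067 = 16.937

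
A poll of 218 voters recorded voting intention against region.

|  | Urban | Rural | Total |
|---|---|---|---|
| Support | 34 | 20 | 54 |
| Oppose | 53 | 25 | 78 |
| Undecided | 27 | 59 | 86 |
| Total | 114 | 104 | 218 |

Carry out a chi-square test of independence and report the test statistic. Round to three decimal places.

25.182

Grand total N = 218.
Expected counts (row total × column total / N):
  Support, Urban: 54×114/218 = 28.2385
  Support, Rural: 54×104/218 = 25.7615
  Oppose, Urban: 78×114/218 = 40.7890
  Oppose, Rural: 78×104/218 = 37.2110
  Undecided, Urban: 86×114/218 = 44.9725
  Undecided, Rural: 86×104/218 = 41.0275
Contributions (O − E)²/E:
  (34 − 28.2385)²/28.2385 = 1.1755
  (20 − 25.7615)²/25.7615 = 1.2885
  (53 − 40.7890)²/40.7890 = 3.6556
  (25 − 37.2110)²/37.2110 = 4.0071
  (27 − 44.9725)²/44.9725 = 7.1824
  (59 − 41.0275)²/41.0275 = 7.8730
χ² = 1.1755 + 1.2885 + 3.6556 + 4.0071 + 7.1824 + 7.8730 = 25.182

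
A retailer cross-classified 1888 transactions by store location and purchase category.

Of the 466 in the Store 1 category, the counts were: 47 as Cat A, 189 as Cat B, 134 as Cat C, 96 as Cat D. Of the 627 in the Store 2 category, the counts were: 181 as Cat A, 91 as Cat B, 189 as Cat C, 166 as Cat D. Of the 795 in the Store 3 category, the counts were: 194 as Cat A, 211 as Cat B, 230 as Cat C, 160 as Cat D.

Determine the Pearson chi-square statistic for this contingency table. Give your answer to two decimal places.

Row totals: 466, 627, 795. Column totals: 422, 491, 553, 422. Grand total N = 1888.
Expected counts (row total × column total / N):
  Store 1, Cat A: 466×422/1888 = 104.159
  Store 1, Cat B: 466×491/1888 = 121.190
  Store 1, Cat C: 466×553/1888 = 136.493
  Store 1, Cat D: 466×422/1888 = 104.159
  Store 2, Cat A: 627×422/1888 = 140.145
  Store 2, Cat B: 627×491/1888 = 163.060
  Store 2, Cat C: 627×553/1888 = 183.650
  Store 2, Cat D: 627×422/1888 = 140.145
  Store 3, Cat A: 795×422/1888 = 177.696
  Store 3, Cat B: 795×491/1888 = 206.751
  Store 3, Cat C: 795×553/1888 = 232.858
  Store 3, Cat D: 795×422/1888 = 177.696
Contributions (O − E)²/E:
  (47 − 104.159)²/104.159 = 31.3670
  (189 − 121.190)²/121.190 = 37.9420
  (134 − 136.493)²/136.493 = 0.0455
  (96 − 104.159)²/104.159 = 0.6391
  (181 − 140.145)²/140.145 = 11.9100
  (91 − 163.060)²/163.060 = 31.8450
  (189 − 183.650)²/183.650 = 0.1559
  (166 − 140.145)²/140.145 = 4.7699
  (194 − 177.696)²/177.696 = 1.4959
  (211 − 206.751)²/206.751 = 0.0873
  (230 − 232.858)²/232.858 = 0.0351
  (160 − 177.696)²/177.696 = 1.7623
χ² = 31.3670 + 37.9420 + 0.0455 + 0.6391 + 11.9100 + 31.8450 + 0.1559 + 4.7699 + 1.4959 + 0.0873 + 0.0351 + 1.7623 = 122.06

122.06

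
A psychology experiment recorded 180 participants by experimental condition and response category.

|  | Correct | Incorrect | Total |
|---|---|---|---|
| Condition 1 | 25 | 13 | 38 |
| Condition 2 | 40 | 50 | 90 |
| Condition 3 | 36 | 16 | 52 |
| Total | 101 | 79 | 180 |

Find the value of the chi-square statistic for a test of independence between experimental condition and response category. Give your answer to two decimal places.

10.05

Grand total N = 180.
Expected counts (row total × column total / N):
  Condition 1, Correct: 38×101/180 = 21.322
  Condition 1, Incorrect: 38×79/180 = 16.678
  Condition 2, Correct: 90×101/180 = 50.500
  Condition 2, Incorrect: 90×79/180 = 39.500
  Condition 3, Correct: 52×101/180 = 29.178
  Condition 3, Incorrect: 52×79/180 = 22.822
Contributions (O − E)²/E:
  (25 − 21.322)²/21.322 = 0.6344
  (13 − 16.678)²/16.678 = 0.8111
  (40 − 50.500)²/50.500 = 2.1832
  (50 − 39.500)²/39.500 = 2.7911
  (36 − 29.178)²/29.178 = 1.5950
  (16 − 22.822)²/22.822 = 2.0392
χ² = 0.6344 + 0.8111 + 2.1832 + 2.7911 + 1.5950 + 2.0392 = 10.05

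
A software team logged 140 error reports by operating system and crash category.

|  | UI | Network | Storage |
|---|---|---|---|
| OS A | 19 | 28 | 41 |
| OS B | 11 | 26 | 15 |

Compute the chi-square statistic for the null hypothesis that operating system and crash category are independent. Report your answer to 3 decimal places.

5.377

Row totals: 88, 52. Column totals: 30, 54, 56. Grand total N = 140.
Expected counts (row total × column total / N):
  OS A, UI: 88×30/140 = 18.8571
  OS A, Network: 88×54/140 = 33.9429
  OS A, Storage: 88×56/140 = 35.2000
  OS B, UI: 52×30/140 = 11.1429
  OS B, Network: 52×54/140 = 20.0571
  OS B, Storage: 52×56/140 = 20.8000
Contributions (O − E)²/E:
  (19 − 18.8571)²/18.8571 = 0.0011
  (28 − 33.9429)²/33.9429 = 1.0405
  (41 − 35.2000)²/35.2000 = 0.9557
  (11 − 11.1429)²/11.1429 = 0.0018
  (26 − 20.0571)²/20.0571 = 1.7609
  (15 − 20.8000)²/20.8000 = 1.6173
χ² = 0.0011 + 1.0405 + 0.9557 + 0.0018 + 1.7609 + 1.6173 = 5.377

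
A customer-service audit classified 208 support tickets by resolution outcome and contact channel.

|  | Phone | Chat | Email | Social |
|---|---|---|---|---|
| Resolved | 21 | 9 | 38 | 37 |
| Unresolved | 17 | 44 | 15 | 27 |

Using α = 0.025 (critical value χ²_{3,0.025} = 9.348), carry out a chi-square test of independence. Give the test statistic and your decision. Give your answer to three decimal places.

Row totals: 105, 103. Column totals: 38, 53, 53, 64. Grand total N = 208.
Expected counts (row total × column total / N):
  Resolved, Phone: 105×38/208 = 19.18269
  Resolved, Chat: 105×53/208 = 26.75481
  Resolved, Email: 105×53/208 = 26.75481
  Resolved, Social: 105×64/208 = 32.30769
  Unresolved, Phone: 103×38/208 = 18.81731
  Unresolved, Chat: 103×53/208 = 26.24519
  Unresolved, Email: 103×53/208 = 26.24519
  Unresolved, Social: 103×64/208 = 31.69231
Contributions (O − E)²/E:
  (21 − 19.18269)²/19.18269 = 0.1722
  (9 − 26.75481)²/26.75481 = 11.7823
  (38 − 26.75481)²/26.75481 = 4.7264
  (37 − 32.30769)²/32.30769 = 0.6815
  (17 − 18.81731)²/18.81731 = 0.1755
  (44 − 26.24519)²/26.24519 = 12.0111
  (15 − 26.24519)²/26.24519 = 4.8182
  (27 − 31.69231)²/31.69231 = 0.6947
χ² = 0.1722 + 11.7823 + 4.7264 + 0.6815 + 0.1755 + 12.0111 + 4.8182 + 0.6947 = 35.062
df = (2−1)(4−1) = 3. Since 35.062 > 9.348, reject the null hypothesis of independence at α = 0.025.

35.062; reject H₀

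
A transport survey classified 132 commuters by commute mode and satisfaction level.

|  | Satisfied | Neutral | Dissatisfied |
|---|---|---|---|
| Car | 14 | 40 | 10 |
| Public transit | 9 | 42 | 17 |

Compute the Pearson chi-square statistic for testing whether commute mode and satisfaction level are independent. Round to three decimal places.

2.832

Row totals: 64, 68. Column totals: 23, 82, 27. Grand total N = 132.
Expected counts (row total × column total / N):
  Car, Satisfied: 64×23/132 = 11.1515
  Car, Neutral: 64×82/132 = 39.7576
  Car, Dissatisfied: 64×27/132 = 13.0909
  Public transit, Satisfied: 68×23/132 = 11.8485
  Public transit, Neutral: 68×82/132 = 42.2424
  Public transit, Dissatisfied: 68×27/132 = 13.9091
Contributions (O − E)²/E:
  (14 − 11.1515)²/11.1515 = 0.7276
  (40 − 39.7576)²/39.7576 = 0.0015
  (10 − 13.0909)²/13.0909 = 0.7298
  (9 − 11.8485)²/11.8485 = 0.6848
  (42 − 42.2424)²/42.2424 = 0.0014
  (17 − 13.9091)²/13.9091 = 0.6869
χ² = 0.7276 + 0.0015 + 0.7298 + 0.6848 + 0.0014 + 0.6869 = 2.832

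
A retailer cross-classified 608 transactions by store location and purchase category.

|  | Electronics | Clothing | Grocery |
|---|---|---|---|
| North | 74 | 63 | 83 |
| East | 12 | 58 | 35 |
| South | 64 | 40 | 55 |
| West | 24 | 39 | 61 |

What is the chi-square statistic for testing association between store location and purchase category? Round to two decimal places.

49.21

Row totals: 220, 105, 159, 124. Column totals: 174, 200, 234. Grand total N = 608.
Expected counts (row total × column total / N):
  North, Electronics: 220×174/608 = 62.961
  North, Clothing: 220×200/608 = 72.368
  North, Grocery: 220×234/608 = 84.671
  East, Electronics: 105×174/608 = 30.049
  East, Clothing: 105×200/608 = 34.539
  East, Grocery: 105×234/608 = 40.411
  South, Electronics: 159×174/608 = 45.503
  South, Clothing: 159×200/608 = 52.303
  South, Grocery: 159×234/608 = 61.194
  West, Electronics: 124×174/608 = 35.487
  West, Clothing: 124×200/608 = 40.789
  West, Grocery: 124×234/608 = 47.724
Contributions (O − E)²/E:
  (74 − 62.961)²/62.961 = 1.9355
  (63 − 72.368)²/72.368 = 1.2127
  (83 − 84.671)²/84.671 = 0.0330
  (12 − 30.049)²/30.049 = 10.8412
  (58 − 34.539)²/34.539 = 15.9361
  (35 − 40.411)²/40.411 = 0.7245
  (64 − 45.503)²/45.503 = 7.5190
  (40 − 52.303)²/52.303 = 2.8940
  (55 − 61.194)²/61.194 = 0.6270
  (24 − 35.487)²/35.487 = 3.7183
  (39 − 40.789)²/40.789 = 0.0785
  (61 − 47.724)²/47.724 = 3.6932
χ² = 1.9355 + 1.2127 + 0.0330 + 10.8412 + 15.9361 + 0.7245 + 7.5190 + 2.8940 + 0.6270 + 3.7183 + 0.0785 + 3.6932 = 49.21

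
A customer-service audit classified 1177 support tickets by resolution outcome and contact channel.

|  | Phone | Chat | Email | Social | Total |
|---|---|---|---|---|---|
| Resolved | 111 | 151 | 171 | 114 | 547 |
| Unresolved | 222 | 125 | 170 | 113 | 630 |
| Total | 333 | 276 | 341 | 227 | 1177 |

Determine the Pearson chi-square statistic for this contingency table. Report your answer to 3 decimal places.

33.772

Grand total N = 1177.
Expected counts (row total × column total / N):
  Resolved, Phone: 547×333/1177 = 154.7587
  Resolved, Chat: 547×276/1177 = 128.2685
  Resolved, Email: 547×341/1177 = 158.4766
  Resolved, Social: 547×227/1177 = 105.4962
  Unresolved, Phone: 630×333/1177 = 178.2413
  Unresolved, Chat: 630×276/1177 = 147.7315
  Unresolved, Email: 630×341/1177 = 182.5234
  Unresolved, Social: 630×227/1177 = 121.5038
Contributions (O − E)²/E:
  (111 − 154.7587)²/154.7587 = 12.3730
  (151 − 128.2685)²/128.2685 = 4.0284
  (171 − 158.4766)²/158.4766 = 0.9896
  (114 − 105.4962)²/105.4962 = 0.6855
  (222 − 178.2413)²/178.2413 = 10.7429
  (125 − 147.7315)²/147.7315 = 3.4977
  (170 − 182.5234)²/182.5234 = 0.8593
  (113 − 121.5038)²/121.5038 = 0.5952
χ² = 12.3730 + 4.0284 + 0.9896 + 0.6855 + 10.7429 + 3.4977 + 0.8593 + 0.5952 = 33.772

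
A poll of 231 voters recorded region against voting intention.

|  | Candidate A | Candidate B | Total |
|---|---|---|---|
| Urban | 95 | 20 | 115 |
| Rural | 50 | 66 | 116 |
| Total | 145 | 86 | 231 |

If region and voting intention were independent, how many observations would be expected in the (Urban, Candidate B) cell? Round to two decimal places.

42.81

Row total (Urban) = 115; column total (Candidate B) = 86; grand total N = 231.
Expected count = (row total × column total) / N = 115 × 86 / 231 = 42.81.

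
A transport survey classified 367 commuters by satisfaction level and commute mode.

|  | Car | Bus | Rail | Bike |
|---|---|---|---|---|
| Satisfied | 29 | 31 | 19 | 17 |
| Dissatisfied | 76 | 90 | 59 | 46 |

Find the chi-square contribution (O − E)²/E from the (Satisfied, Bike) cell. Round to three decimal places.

Row total (Satisfied) = 96; column total (Bike) = 63; N = 367.
Expected count E = 96 × 63 / 367 = 16.4796.
Contribution = (O − E)²/E = (17 − 16.4796)² / 16.4796 = 0.016.

0.016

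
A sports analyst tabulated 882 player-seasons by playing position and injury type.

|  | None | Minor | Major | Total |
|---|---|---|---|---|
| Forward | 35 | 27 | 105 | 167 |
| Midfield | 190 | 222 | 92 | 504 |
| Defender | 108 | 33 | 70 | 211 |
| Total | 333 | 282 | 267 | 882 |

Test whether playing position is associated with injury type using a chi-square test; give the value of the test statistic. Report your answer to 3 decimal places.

159.466

Grand total N = 882.
Expected counts (row total × column total / N):
  Forward, None: 167×333/882 = 63.05102
  Forward, Minor: 167×282/882 = 53.39456
  Forward, Major: 167×267/882 = 50.55442
  Midfield, None: 504×333/882 = 190.28571
  Midfield, Minor: 504×282/882 = 161.14286
  Midfield, Major: 504×267/882 = 152.57143
  Defender, None: 211×333/882 = 79.66327
  Defender, Minor: 211×282/882 = 67.46259
  Defender, Major: 211×267/882 = 63.87415
Contributions (O − E)²/E:
  (35 − 63.05102)²/63.05102 = 12.4797
  (27 − 53.39456)²/53.39456 = 13.0476
  (105 − 50.55442)²/50.55442 = 58.6362
  (190 − 190.28571)²/190.28571 = 0.0004
  (222 − 161.14286)²/161.14286 = 22.9833
  (92 − 152.57143)²/152.57143 = 24.0471
  (108 − 79.66327)²/79.66327 = 10.0796
  (33 − 67.46259)²/67.46259 = 17.6049
  (70 − 63.87415)²/63.87415 = 0.5875
χ² = 12.4797 + 13.0476 + 58.6362 + 0.0004 + 22.9833 + 24.0471 + 10.0796 + 17.6049 + 0.5875 = 159.466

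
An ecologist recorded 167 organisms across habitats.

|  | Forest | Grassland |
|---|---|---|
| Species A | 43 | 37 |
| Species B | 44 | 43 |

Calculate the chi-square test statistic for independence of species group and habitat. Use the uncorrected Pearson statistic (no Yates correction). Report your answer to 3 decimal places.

Row totals: 80, 87. Column totals: 87, 80. Grand total N = 167.
Expected counts (row total × column total / N):
  Species A, Forest: 80×87/167 = 41.6766
  Species A, Grassland: 80×80/167 = 38.3234
  Species B, Forest: 87×87/167 = 45.3234
  Species B, Grassland: 87×80/167 = 41.6766
Contributions (O − E)²/E:
  (43 − 41.6766)²/41.6766 = 0.0420
  (37 − 38.3234)²/38.3234 = 0.0457
  (44 − 45.3234)²/45.3234 = 0.0386
  (43 − 41.6766)²/41.6766 = 0.0420
χ² = 0.0420 + 0.0457 + 0.0386 + 0.0420 = 0.168

0.168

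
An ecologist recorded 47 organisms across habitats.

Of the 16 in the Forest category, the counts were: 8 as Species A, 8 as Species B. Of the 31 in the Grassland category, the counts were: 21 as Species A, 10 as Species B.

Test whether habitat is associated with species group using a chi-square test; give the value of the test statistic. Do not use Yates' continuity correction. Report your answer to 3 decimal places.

1.406

Row totals: 16, 31. Column totals: 29, 18. Grand total N = 47.
Expected counts (row total × column total / N):
  Forest, Species A: 16×29/47 = 9.8723
  Forest, Species B: 16×18/47 = 6.1277
  Grassland, Species A: 31×29/47 = 19.1277
  Grassland, Species B: 31×18/47 = 11.8723
Contributions (O − E)²/E:
  (8 − 9.8723)²/9.8723 = 0.3551
  (8 − 6.1277)²/6.1277 = 0.5721
  (21 − 19.1277)²/19.1277 = 0.1833
  (10 − 11.8723)²/11.8723 = 0.2953
χ² = 0.3551 + 0.5721 + 0.1833 + 0.2953 = 1.406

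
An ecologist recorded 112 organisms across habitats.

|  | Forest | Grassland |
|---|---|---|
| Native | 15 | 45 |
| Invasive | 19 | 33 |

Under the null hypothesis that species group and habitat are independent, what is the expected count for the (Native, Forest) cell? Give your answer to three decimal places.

Row total (Native) = 60; column total (Forest) = 34; grand total N = 112.
Expected count = (row total × column total) / N = 60 × 34 / 112 = 18.214.

18.214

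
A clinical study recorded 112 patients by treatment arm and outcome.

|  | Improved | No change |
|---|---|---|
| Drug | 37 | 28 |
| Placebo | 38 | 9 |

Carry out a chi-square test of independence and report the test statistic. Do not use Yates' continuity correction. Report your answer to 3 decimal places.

7.060

Row totals: 65, 47. Column totals: 75, 37. Grand total N = 112.
Expected counts (row total × column total / N):
  Drug, Improved: 65×75/112 = 43.52679
  Drug, No change: 65×37/112 = 21.47321
  Placebo, Improved: 47×75/112 = 31.47321
  Placebo, No change: 47×37/112 = 15.52679
Contributions (O − E)²/E:
  (37 − 43.52679)²/43.52679 = 0.9787
  (28 − 21.47321)²/21.47321 = 1.9838
  (38 − 31.47321)²/31.47321 = 1.3535
  (9 − 15.52679)²/15.52679 = 2.7436
χ² = 0.9787 + 1.9838 + 1.3535 + 2.7436 = 7.060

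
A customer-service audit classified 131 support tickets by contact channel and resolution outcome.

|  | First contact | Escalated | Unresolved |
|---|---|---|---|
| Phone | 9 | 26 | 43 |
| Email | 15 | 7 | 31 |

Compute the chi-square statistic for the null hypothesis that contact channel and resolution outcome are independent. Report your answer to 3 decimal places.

9.978

Row totals: 78, 53. Column totals: 24, 33, 74. Grand total N = 131.
Expected counts (row total × column total / N):
  Phone, First contact: 78×24/131 = 14.2901
  Phone, Escalated: 78×33/131 = 19.6489
  Phone, Unresolved: 78×74/131 = 44.0611
  Email, First contact: 53×24/131 = 9.7099
  Email, Escalated: 53×33/131 = 13.3511
  Email, Unresolved: 53×74/131 = 29.9389
Contributions (O − E)²/E:
  (9 − 14.2901)²/14.2901 = 1.9584
  (26 − 19.6489)²/19.6489 = 2.0529
  (43 − 44.0611)²/44.0611 = 0.0256
  (15 − 9.7099)²/9.7099 = 2.8821
  (7 − 13.3511)²/13.3511 = 3.0212
  (31 − 29.9389)²/29.9389 = 0.0376
χ² = 1.9584 + 2.0529 + 0.0256 + 2.8821 + 3.0212 + 0.0376 = 9.978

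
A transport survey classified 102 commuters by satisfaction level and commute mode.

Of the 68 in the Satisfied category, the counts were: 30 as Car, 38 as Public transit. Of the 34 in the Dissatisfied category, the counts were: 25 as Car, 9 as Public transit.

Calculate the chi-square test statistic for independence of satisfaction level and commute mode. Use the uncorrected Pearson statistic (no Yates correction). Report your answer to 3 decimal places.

7.892

Row totals: 68, 34. Column totals: 55, 47. Grand total N = 102.
Expected counts (row total × column total / N):
  Satisfied, Car: 68×55/102 = 36.6667
  Satisfied, Public transit: 68×47/102 = 31.3333
  Dissatisfied, Car: 34×55/102 = 18.3333
  Dissatisfied, Public transit: 34×47/102 = 15.6667
Contributions (O − E)²/E:
  (30 − 36.6667)²/36.6667 = 1.2121
  (38 − 31.3333)²/31.3333 = 1.4185
  (25 − 18.3333)²/18.3333 = 2.4243
  (9 − 15.6667)²/15.6667 = 2.8369
χ² = 1.2121 + 1.4185 + 2.4243 + 2.8369 = 7.892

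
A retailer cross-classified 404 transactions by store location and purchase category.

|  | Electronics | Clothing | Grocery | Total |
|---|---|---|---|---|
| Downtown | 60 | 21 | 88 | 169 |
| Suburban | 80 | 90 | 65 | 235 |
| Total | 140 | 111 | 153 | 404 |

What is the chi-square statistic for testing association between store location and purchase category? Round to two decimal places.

Grand total N = 404.
Expected counts (row total × column total / N):
  Downtown, Electronics: 169×140/404 = 58.564
  Downtown, Clothing: 169×111/404 = 46.433
  Downtown, Grocery: 169×153/404 = 64.002
  Suburban, Electronics: 235×140/404 = 81.436
  Suburban, Clothing: 235×111/404 = 64.567
  Suburban, Grocery: 235×153/404 = 88.998
Contributions (O − E)²/E:
  (60 − 58.564)²/58.564 = 0.0352
  (21 − 46.433)²/46.433 = 13.9306
  (88 − 64.002)²/64.002 = 8.9982
  (80 − 81.436)²/81.436 = 0.0253
  (90 − 64.567)²/64.567 = 10.0181
  (65 − 88.998)²/88.998 = 6.4710
χ² = 0.0352 + 13.9306 + 8.9982 + 0.0253 + 10.0181 + 6.4710 = 39.48

39.48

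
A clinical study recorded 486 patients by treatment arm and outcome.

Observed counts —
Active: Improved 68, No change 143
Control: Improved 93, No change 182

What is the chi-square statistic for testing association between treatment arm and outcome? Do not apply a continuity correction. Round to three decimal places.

Row totals: 211, 275. Column totals: 161, 325. Grand total N = 486.
Expected counts (row total × column total / N):
  Active, Improved: 211×161/486 = 69.8992
  Active, No change: 211×325/486 = 141.1008
  Control, Improved: 275×161/486 = 91.1008
  Control, No change: 275×325/486 = 183.8992
Contributions (O − E)²/E:
  (68 − 69.8992)²/69.8992 = 0.0516
  (143 − 141.1008)²/141.1008 = 0.0256
  (93 − 91.1008)²/91.1008 = 0.0396
  (182 − 183.8992)²/183.8992 = 0.0196
χ² = 0.0516 + 0.0256 + 0.0396 + 0.0196 = 0.136

0.136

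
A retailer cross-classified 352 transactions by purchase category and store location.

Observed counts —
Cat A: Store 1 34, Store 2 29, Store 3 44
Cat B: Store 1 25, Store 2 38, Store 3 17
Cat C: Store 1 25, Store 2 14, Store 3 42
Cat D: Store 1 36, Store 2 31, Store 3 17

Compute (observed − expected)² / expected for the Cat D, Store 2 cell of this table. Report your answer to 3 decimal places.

0.683

Row total (Cat D) = 84; column total (Store 2) = 112; N = 352.
Expected count E = 84 × 112 / 352 = 26.72727.
Contribution = (O − E)²/E = (31 − 26.72727)² / 26.72727 = 0.683.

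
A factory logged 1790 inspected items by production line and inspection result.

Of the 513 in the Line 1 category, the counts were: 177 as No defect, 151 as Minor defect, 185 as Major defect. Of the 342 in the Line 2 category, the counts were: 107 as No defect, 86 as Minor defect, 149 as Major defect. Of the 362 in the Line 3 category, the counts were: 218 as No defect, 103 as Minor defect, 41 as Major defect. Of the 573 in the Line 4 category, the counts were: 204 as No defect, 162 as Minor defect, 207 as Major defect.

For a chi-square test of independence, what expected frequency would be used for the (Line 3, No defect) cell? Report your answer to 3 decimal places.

Row total (Line 3) = 362; column total (No defect) = 706; grand total N = 1790.
Expected count = (row total × column total) / N = 362 × 706 / 1790 = 142.778.

142.778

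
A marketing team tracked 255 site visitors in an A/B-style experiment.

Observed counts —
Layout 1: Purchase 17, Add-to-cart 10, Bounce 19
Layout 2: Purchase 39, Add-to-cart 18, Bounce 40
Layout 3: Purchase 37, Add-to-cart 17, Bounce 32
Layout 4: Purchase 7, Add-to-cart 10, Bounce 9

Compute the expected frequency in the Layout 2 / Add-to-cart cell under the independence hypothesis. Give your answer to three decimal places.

Row total (Layout 2) = 97; column total (Add-to-cart) = 55; grand total N = 255.
Expected count = (row total × column total) / N = 97 × 55 / 255 = 20.922.

20.922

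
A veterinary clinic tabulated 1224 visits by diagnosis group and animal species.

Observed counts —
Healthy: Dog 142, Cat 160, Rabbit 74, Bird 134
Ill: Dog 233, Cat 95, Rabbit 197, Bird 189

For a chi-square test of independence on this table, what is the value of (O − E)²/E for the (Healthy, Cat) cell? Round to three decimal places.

27.191

Row total (Healthy) = 510; column total (Cat) = 255; N = 1224.
Expected count E = 510 × 255 / 1224 = 106.2500.
Contribution = (O − E)²/E = (160 − 106.2500)² / 106.2500 = 27.191.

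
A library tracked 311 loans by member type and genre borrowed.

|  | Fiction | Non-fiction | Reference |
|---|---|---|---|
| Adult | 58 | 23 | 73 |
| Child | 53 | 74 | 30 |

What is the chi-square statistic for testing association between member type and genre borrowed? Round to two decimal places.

Row totals: 154, 157. Column totals: 111, 97, 103. Grand total N = 311.
Expected counts (row total × column total / N):
  Adult, Fiction: 154×111/311 = 54.965
  Adult, Non-fiction: 154×97/311 = 48.032
  Adult, Reference: 154×103/311 = 51.003
  Child, Fiction: 157×111/311 = 56.035
  Child, Non-fiction: 157×97/311 = 48.968
  Child, Reference: 157×103/311 = 51.997
Contributions (O − E)²/E:
  (58 − 54.965)²/54.965 = 0.1676
  (23 − 48.032)²/48.032 = 13.0455
  (73 − 51.003)²/51.003 = 9.4870
  (53 − 56.035)²/56.035 = 0.1644
  (74 − 48.968)²/48.968 = 12.7961
  (30 − 51.997)²/51.997 = 9.3057
χ² = 0.1676 + 13.0455 + 9.4870 + 0.1644 + 12.7961 + 9.3057 = 44.97

44.97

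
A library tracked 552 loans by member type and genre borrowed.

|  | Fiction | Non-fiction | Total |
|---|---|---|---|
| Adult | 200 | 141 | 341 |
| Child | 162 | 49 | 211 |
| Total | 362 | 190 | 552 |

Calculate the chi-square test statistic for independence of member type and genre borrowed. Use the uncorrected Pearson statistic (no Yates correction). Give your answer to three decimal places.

18.973

Grand total N = 552.
Expected counts (row total × column total / N):
  Adult, Fiction: 341×362/552 = 223.6268
  Adult, Non-fiction: 341×190/552 = 117.3732
  Child, Fiction: 211×362/552 = 138.3732
  Child, Non-fiction: 211×190/552 = 72.6268
Contributions (O − E)²/E:
  (200 − 223.6268)²/223.6268 = 2.4962
  (141 − 117.3732)²/117.3732 = 4.7560
  (162 − 138.3732)²/138.3732 = 4.0342
  (49 − 72.6268)²/72.6268 = 7.6862
χ² = 2.4962 + 4.7560 + 4.0342 + 7.6862 = 18.973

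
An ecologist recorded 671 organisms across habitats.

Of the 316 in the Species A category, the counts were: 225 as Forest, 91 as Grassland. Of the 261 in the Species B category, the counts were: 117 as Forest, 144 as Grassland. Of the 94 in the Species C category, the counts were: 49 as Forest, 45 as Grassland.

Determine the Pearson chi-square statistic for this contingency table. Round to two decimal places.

Row totals: 316, 261, 94. Column totals: 391, 280. Grand total N = 671.
Expected counts (row total × column total / N):
  Species A, Forest: 316×391/671 = 184.137
  Species A, Grassland: 316×280/671 = 131.863
  Species B, Forest: 261×391/671 = 152.088
  Species B, Grassland: 261×280/671 = 108.912
  Species C, Forest: 94×391/671 = 54.775
  Species C, Grassland: 94×280/671 = 39.225
Contributions (O − E)²/E:
  (225 − 184.137)²/184.137 = 9.0682
  (91 − 131.863)²/131.863 = 12.6630
  (117 − 152.088)²/152.088 = 8.0951
  (144 − 108.912)²/108.912 = 11.3042
  (49 − 54.775)²/54.775 = 0.6089
  (45 − 39.225)²/39.225 = 0.8502
χ² = 9.0682 + 12.6630 + 8.0951 + 11.3042 + 0.6089 + 0.8502 = 42.59

42.59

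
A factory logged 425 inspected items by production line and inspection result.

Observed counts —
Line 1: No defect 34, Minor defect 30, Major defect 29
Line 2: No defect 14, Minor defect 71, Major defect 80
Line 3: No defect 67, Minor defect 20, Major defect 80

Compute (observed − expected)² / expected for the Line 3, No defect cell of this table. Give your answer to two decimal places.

Row total (Line 3) = 167; column total (No defect) = 115; N = 425.
Expected count E = 167 × 115 / 425 = 45.188.
Contribution = (O − E)²/E = (67 − 45.188)² / 45.188 = 10.53.

10.53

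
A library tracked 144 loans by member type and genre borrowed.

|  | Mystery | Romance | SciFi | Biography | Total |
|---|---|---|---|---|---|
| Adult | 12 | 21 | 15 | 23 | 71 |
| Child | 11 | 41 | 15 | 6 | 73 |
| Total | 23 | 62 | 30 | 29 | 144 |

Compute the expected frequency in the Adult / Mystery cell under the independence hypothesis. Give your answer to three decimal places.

Row total (Adult) = 71; column total (Mystery) = 23; grand total N = 144.
Expected count = (row total × column total) / N = 71 × 23 / 144 = 11.340.

11.340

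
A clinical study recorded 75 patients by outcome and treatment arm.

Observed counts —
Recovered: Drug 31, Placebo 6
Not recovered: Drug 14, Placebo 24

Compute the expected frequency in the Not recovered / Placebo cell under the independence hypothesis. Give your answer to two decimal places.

15.20

Row total (Not recovered) = 38; column total (Placebo) = 30; grand total N = 75.
Expected count = (row total × column total) / N = 38 × 30 / 75 = 15.20.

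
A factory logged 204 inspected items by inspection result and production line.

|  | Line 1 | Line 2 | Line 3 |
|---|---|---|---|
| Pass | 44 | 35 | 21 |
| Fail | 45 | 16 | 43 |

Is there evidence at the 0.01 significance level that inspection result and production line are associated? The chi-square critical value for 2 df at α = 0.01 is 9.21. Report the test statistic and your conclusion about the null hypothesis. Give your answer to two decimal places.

14.58; reject H₀

Row totals: 100, 104. Column totals: 89, 51, 64. Grand total N = 204.
Expected counts (row total × column total / N):
  Pass, Line 1: 100×89/204 = 43.627
  Pass, Line 2: 100×51/204 = 25.000
  Pass, Line 3: 100×64/204 = 31.373
  Fail, Line 1: 104×89/204 = 45.373
  Fail, Line 2: 104×51/204 = 26.000
  Fail, Line 3: 104×64/204 = 32.627
Contributions (O − E)²/E:
  (44 − 43.627)²/43.627 = 0.0032
  (35 − 25.000)²/25.000 = 4.0000
  (21 − 31.373)²/31.373 = 3.4297
  (45 − 45.373)²/45.373 = 0.0031
  (16 − 26.000)²/26.000 = 3.8462
  (43 − 32.627)²/32.627 = 3.2979
χ² = 0.0032 + 4.0000 + 3.4297 + 0.0031 + 3.8462 + 3.2979 = 14.58
df = (2−1)(3−1) = 2. Since 14.58 > 9.21, reject the null hypothesis of independence at α = 0.01.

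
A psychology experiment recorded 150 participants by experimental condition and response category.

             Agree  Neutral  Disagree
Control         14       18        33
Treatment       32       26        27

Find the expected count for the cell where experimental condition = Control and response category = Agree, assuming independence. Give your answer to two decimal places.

Row total (Control) = 65; column total (Agree) = 46; grand total N = 150.
Expected count = (row total × column total) / N = 65 × 46 / 150 = 19.93.

19.93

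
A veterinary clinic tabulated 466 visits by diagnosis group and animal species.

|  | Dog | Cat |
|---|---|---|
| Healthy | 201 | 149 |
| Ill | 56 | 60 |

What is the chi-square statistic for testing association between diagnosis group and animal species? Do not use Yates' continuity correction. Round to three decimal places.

Row totals: 350, 116. Column totals: 257, 209. Grand total N = 466.
Expected counts (row total × column total / N):
  Healthy, Dog: 350×257/466 = 193.0258
  Healthy, Cat: 350×209/466 = 156.9742
  Ill, Dog: 116×257/466 = 63.9742
  Ill, Cat: 116×209/466 = 52.0258
Contributions (O − E)²/E:
  (201 − 193.0258)²/193.0258 = 0.3294
  (149 − 156.9742)²/156.9742 = 0.4051
  (56 − 63.9742)²/63.9742 = 0.9940
  (60 − 52.0258)²/52.0258 = 1.2222
χ² = 0.3294 + 0.4051 + 0.9940 + 1.2222 = 2.951

2.951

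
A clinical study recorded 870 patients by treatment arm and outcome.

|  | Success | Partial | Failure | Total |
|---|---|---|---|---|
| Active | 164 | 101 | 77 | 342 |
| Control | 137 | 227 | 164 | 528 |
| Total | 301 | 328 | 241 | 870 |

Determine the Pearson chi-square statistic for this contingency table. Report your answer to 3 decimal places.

44.499

Grand total N = 870.
Expected counts (row total × column total / N):
  Active, Success: 342×301/870 = 118.32414
  Active, Partial: 342×328/870 = 128.93793
  Active, Failure: 342×241/870 = 94.73793
  Control, Success: 528×301/870 = 182.67586
  Control, Partial: 528×328/870 = 199.06207
  Control, Failure: 528×241/870 = 146.26207
Contributions (O − E)²/E:
  (164 − 118.32414)²/118.32414 = 17.6319
  (101 − 128.93793)²/128.93793 = 6.0535
  (77 − 94.73793)²/94.73793 = 3.3211
  (137 − 182.67586)²/182.67586 = 11.4207
  (227 − 199.06207)²/199.06207 = 3.9210
  (164 − 146.26207)²/146.26207 = 2.1512
χ² = 17.6319 + 6.0535 + 3.3211 + 11.4207 + 3.9210 + 2.1512 = 44.499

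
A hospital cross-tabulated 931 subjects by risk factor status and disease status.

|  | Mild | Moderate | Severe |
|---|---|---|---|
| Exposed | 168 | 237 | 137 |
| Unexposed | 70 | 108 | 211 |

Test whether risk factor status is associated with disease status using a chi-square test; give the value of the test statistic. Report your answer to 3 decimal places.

81.377

Row totals: 542, 389. Column totals: 238, 345, 348. Grand total N = 931.
Expected counts (row total × column total / N):
  Exposed, Mild: 542×238/931 = 138.5564
  Exposed, Moderate: 542×345/931 = 200.8485
  Exposed, Severe: 542×348/931 = 202.5951
  Unexposed, Mild: 389×238/931 = 99.4436
  Unexposed, Moderate: 389×345/931 = 144.1515
  Unexposed, Severe: 389×348/931 = 145.4049
Contributions (O − E)²/E:
  (168 − 138.5564)²/138.5564 = 6.2568
  (237 − 200.8485)²/200.8485 = 6.5070
  (137 − 202.5951)²/202.5951 = 21.2380
  (70 − 99.4436)²/99.4436 = 8.7178
  (108 − 144.1515)²/144.1515 = 9.0664
  (211 − 145.4049)²/145.4049 = 29.5913
χ² = 6.2568 + 6.5070 + 21.2380 + 8.7178 + 9.0664 + 29.5913 = 81.377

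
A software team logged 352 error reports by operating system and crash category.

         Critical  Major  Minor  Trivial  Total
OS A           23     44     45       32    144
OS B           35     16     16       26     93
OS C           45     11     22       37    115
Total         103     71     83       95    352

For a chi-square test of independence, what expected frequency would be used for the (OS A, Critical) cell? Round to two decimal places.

42.14

Row total (OS A) = 144; column total (Critical) = 103; grand total N = 352.
Expected count = (row total × column total) / N = 144 × 103 / 352 = 42.14.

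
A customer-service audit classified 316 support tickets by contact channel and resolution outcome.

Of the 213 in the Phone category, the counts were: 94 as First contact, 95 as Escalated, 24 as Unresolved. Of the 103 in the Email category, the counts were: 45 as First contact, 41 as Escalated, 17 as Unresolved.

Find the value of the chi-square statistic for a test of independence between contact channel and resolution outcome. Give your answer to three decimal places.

Row totals: 213, 103. Column totals: 139, 136, 41. Grand total N = 316.
Expected counts (row total × column total / N):
  Phone, First contact: 213×139/316 = 93.6930
  Phone, Escalated: 213×136/316 = 91.6709
  Phone, Unresolved: 213×41/316 = 27.6361
  Email, First contact: 103×139/316 = 45.3070
  Email, Escalated: 103×136/316 = 44.3291
  Email, Unresolved: 103×41/316 = 13.3639
Contributions (O − E)²/E:
  (94 − 93.6930)²/93.6930 = 0.0010
  (95 − 91.6709)²/91.6709 = 0.1209
  (24 − 27.6361)²/27.6361 = 0.4784
  (45 − 45.3070)²/45.3070 = 0.0021
  (41 − 44.3291)²/44.3291 = 0.2500
  (17 − 13.3639)²/13.3639 = 0.9893
χ² = 0.0010 + 0.1209 + 0.4784 + 0.0021 + 0.2500 + 0.9893 = 1.842

1.842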